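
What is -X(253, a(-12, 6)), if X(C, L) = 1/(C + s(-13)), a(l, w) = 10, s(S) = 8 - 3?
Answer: -1/258 ≈ -0.0038760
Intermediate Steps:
s(S) = 5
X(C, L) = 1/(5 + C) (X(C, L) = 1/(C + 5) = 1/(5 + C))
-X(253, a(-12, 6)) = -1/(5 + 253) = -1/258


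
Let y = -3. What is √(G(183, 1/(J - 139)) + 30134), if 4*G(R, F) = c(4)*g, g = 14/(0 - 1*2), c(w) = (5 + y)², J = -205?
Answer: √30127 ≈ 173.57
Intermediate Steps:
c(w) = 4 (c(w) = (5 - 3)² = 2² = 4)
g = -7 (g = 14/(0 - 2) = 14/(-2) = 14*(-½) = -7)
G(R, F) = -7 (G(R, F) = (4*(-7))/4 = (¼)*(-28) = -7)
√(G(183, 1/(J - 139)) + 30134) = √(-7 + 30134) = √30127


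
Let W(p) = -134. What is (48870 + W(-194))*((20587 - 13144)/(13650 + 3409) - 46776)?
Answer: -38888615402976/17059 ≈ -2.2797e+9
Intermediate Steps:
(48870 + W(-194))*((20587 - 13144)/(13650 + 3409) - 46776) = (48870 - 134)*((20587 - 13144)/(13650 + 3409) - 46776) = 48736*(7443/17059 - 46776) = 48736*(-797944341/17059) = -38888615402976/17059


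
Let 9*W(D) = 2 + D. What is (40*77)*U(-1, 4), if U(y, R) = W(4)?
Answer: 6160/3 ≈ 2053.3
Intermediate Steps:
W(D) = 2/9 + D/9 (W(D) = (2 + D)/9 = 2/9 + D/9)
U(y, R) = 2/3 (U(y, R) = 2/9 + (1/9)*4 = 2/9 + 4/9 = 2/3)
(40*77)*U(-1, 4) = (40*77)*(2/3) = 3080*(2/3) = 6160/3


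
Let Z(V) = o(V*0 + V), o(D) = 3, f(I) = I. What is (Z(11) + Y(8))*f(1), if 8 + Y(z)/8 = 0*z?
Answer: -61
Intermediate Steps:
Y(z) = -64 (Y(z) = -64 + 8*(0*z) = -64 + 8*0 = -64 + 0 = -64)
Z(V) = 3
(Z(11) + Y(8))*f(1) = (3 - 64)*1 = -61*1 = -61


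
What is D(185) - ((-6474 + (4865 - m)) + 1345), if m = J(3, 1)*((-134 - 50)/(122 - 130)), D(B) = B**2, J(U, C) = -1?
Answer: 34466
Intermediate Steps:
m = -23 (m = -(-134 - 50)/(122 - 130) = -(-184)/(-8) = -(-184)*(-1)/8 = -1*23 = -23)
D(185) - ((-6474 + (4865 - m)) + 1345) = 185**2 - ((-6474 + (4865 - 1*(-23))) + 1345) = 34225 - ((-6474 + (4865 + 23)) + 1345) = 34225 - ((-6474 + 4888) + 1345) = 34225 - (-1586 + 1345) = 34225 - 1*(-241) = 34225 + 241 = 34466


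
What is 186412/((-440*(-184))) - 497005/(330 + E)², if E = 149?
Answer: 633257723/4643885840 ≈ 0.13636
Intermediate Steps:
186412/((-440*(-184))) - 497005/(330 + E)² = 186412/((-440*(-184))) - 497005/(330 + 149)² = 186412/80960 - 497005/(479²) = 186412*(1/80960) - 497005/229441 = 46603/20240 - 497005*1/229441 = 46603/20240 - 497005/229441 = 633257723/4643885840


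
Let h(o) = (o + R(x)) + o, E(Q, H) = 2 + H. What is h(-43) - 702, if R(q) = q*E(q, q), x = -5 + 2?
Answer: -785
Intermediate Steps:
x = -3
R(q) = q*(2 + q)
h(o) = 3 + 2*o (h(o) = (o - 3*(2 - 3)) + o = (o - 3*(-1)) + o = (o + 3) + o = (3 + o) + o = 3 + 2*o)
h(-43) - 702 = (3 + 2*(-43)) - 702 = (3 - 86) - 702 = -83 - 702 = -785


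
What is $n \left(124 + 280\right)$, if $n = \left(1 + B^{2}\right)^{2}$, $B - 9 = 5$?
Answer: $15678836$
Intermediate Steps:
$B = 14$ ($B = 9 + 5 = 14$)
$n = 38809$ ($n = \left(1 + 14^{2}\right)^{2} = \left(1 + 196\right)^{2} = 197^{2} = 38809$)
$n \left(124 + 280\right) = 38809 \left(124 + 280\right) = 38809 \cdot 404 = 15678836$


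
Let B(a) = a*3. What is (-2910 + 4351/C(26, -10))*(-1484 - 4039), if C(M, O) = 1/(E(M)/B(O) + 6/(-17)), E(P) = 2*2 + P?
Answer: 825925989/17 ≈ 4.8584e+7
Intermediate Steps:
B(a) = 3*a
E(P) = 4 + P
C(M, O) = 1/(-6/17 + (4 + M)/(3*O)) (C(M, O) = 1/((4 + M)/((3*O)) + 6/(-17)) = 1/((4 + M)*(1/(3*O)) + 6*(-1/17)) = 1/((4 + M)/(3*O) - 6/17) = 1/(-6/17 + (4 + M)/(3*O)))
(-2910 + 4351/C(26, -10))*(-1484 - 4039) = (-2910 + 4351/((51*(-10)/(68 - 18*(-10) + 17*26))))*(-1484 - 4039) = (-2910 + 4351/((51*(-10)/(68 + 180 + 442))))*(-5523) = (-2910 + 4351/((51*(-10)/690)))*(-5523) = (-2910 + 4351/((51*(-10)*(1/690))))*(-5523) = (-2910 + 4351/(-17/23))*(-5523) = (-2910 + 4351*(-23/17))*(-5523) = (-2910 - 100073/17)*(-5523) = -149543/17*(-5523) = 825925989/17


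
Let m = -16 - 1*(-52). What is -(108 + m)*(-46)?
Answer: 6624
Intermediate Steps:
m = 36 (m = -16 + 52 = 36)
-(108 + m)*(-46) = -(108 + 36)*(-46) = -144*(-46) = -1*(-6624) = 6624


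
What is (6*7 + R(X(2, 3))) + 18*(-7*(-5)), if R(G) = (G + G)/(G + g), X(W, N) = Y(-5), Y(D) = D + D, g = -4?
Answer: 4714/7 ≈ 673.43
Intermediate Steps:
Y(D) = 2*D
X(W, N) = -10 (X(W, N) = 2*(-5) = -10)
R(G) = 2*G/(-4 + G) (R(G) = (G + G)/(G - 4) = (2*G)/(-4 + G) = 2*G/(-4 + G))
(6*7 + R(X(2, 3))) + 18*(-7*(-5)) = (6*7 + 2*(-10)/(-4 - 10)) + 18*(-7*(-5)) = (42 + 2*(-10)/(-14)) + 18*35 = (42 + 2*(-10)*(-1/14)) + 630 = (42 + 10/7) + 630 = 304/7 + 630 = 4714/7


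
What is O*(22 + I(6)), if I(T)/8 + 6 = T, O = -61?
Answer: -1342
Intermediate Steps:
I(T) = -48 + 8*T
O*(22 + I(6)) = -61*(22 + (-48 + 8*6)) = -61*(22 + (-48 + 48)) = -61*(22 + 0) = -61*22 = -1342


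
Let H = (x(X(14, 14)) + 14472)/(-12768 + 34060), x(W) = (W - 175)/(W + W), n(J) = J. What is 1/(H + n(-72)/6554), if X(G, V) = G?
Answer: 279095536/186557557 ≈ 1.4960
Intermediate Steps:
x(W) = (-175 + W)/(2*W) (x(W) = (-175 + W)/((2*W)) = (-175 + W)*(1/(2*W)) = (-175 + W)/(2*W))
H = 57865/85168 (H = ((½)*(-175 + 14)/14 + 14472)/(-12768 + 34060) = ((½)*(1/14)*(-161) + 14472)/21292 = (-23/4 + 14472)*(1/21292) = (57865/4)*(1/21292) = 57865/85168 ≈ 0.67942)
1/(H + n(-72)/6554) = 1/(57865/85168 - 72/6554) = 1/(57865/85168 - 72*1/6554) = 1/(57865/85168 - 36/3277) = 1/(186557557/279095536) = 279095536/186557557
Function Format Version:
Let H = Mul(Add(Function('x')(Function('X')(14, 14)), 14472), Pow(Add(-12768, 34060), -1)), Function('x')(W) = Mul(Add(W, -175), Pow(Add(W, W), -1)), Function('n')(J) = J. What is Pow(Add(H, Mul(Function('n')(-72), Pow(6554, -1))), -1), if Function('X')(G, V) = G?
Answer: Rational(279095536, 186557557) ≈ 1.4960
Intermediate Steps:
Function('x')(W) = Mul(Rational(1, 2), Pow(W, -1), Add(-175, W)) (Function('x')(W) = Mul(Add(-175, W), Pow(Mul(2, W), -1)) = Mul(Add(-175, W), Mul(Rational(1, 2), Pow(W, -1))) = Mul(Rational(1, 2), Pow(W, -1), Add(-175, W)))
H = Rational(57865, 85168) (H = Mul(Add(Mul(Rational(1, 2), Pow(14, -1), Add(-175, 14)), 14472), Pow(Add(-12768, 34060), -1)) = Mul(Add(Mul(Rational(1, 2), Rational(1, 14), -161), 14472), Pow(21292, -1)) = Mul(Add(Rational(-23, 4), 14472), Rational(1, 21292)) = Mul(Rational(57865, 4), Rational(1, 21292)) = Rational(57865, 85168) ≈ 0.67942)
Pow(Add(H, Mul(Function('n')(-72), Pow(6554, -1))), -1) = Pow(Add(Rational(57865, 85168), Mul(-72, Pow(6554, -1))), -1) = Pow(Add(Rational(57865, 85168), Mul(-72, Rational(1, 6554))), -1) = Pow(Add(Rational(57865, 85168), Rational(-36, 3277)), -1) = Pow(Rational(186557557, 279095536), -1) = Rational(279095536, 186557557)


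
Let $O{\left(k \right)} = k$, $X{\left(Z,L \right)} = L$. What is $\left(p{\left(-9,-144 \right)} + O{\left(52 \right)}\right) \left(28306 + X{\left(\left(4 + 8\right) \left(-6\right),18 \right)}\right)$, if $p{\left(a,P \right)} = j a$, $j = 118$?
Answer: $-28607240$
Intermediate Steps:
$p{\left(a,P \right)} = 118 a$
$\left(p{\left(-9,-144 \right)} + O{\left(52 \right)}\right) \left(28306 + X{\left(\left(4 + 8\right) \left(-6\right),18 \right)}\right) = \left(118 \left(-9\right) + 52\right) \left(28306 + 18\right) = \left(-1062 + 52\right) 28324 = \left(-1010\right) 28324 = -28607240$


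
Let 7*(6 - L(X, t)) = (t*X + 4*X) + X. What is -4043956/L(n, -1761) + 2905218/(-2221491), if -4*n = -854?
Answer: -108800320897/1416570761 ≈ -76.805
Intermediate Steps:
n = 427/2 (n = -1/4*(-854) = 427/2 ≈ 213.50)
L(X, t) = 6 - 5*X/7 - X*t/7 (L(X, t) = 6 - ((t*X + 4*X) + X)/7 = 6 - ((X*t + 4*X) + X)/7 = 6 - ((4*X + X*t) + X)/7 = 6 - (5*X + X*t)/7 = 6 + (-5*X/7 - X*t/7) = 6 - 5*X/7 - X*t/7)
-4043956/L(n, -1761) + 2905218/(-2221491) = -4043956/(6 - 5/7*427/2 - 1/7*427/2*(-1761)) + 2905218/(-2221491) = -4043956/(6 - 305/2 + 107421/2) + 2905218*(-1/2221491) = -4043956/53564 - 968406/740497 = -4043956*1/53564 - 968406/740497 = -144427/1913 - 968406/740497 = -108800320897/1416570761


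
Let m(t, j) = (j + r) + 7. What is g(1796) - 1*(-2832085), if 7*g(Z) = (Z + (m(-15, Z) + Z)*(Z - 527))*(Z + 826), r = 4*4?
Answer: 12052788277/7 ≈ 1.7218e+9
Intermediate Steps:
r = 16
m(t, j) = 23 + j (m(t, j) = (j + 16) + 7 = (16 + j) + 7 = 23 + j)
g(Z) = (826 + Z)*(Z + (-527 + Z)*(23 + 2*Z))/7 (g(Z) = ((Z + ((23 + Z) + Z)*(Z - 527))*(Z + 826))/7 = ((Z + (23 + 2*Z)*(-527 + Z))*(826 + Z))/7 = ((Z + (-527 + Z)*(23 + 2*Z))*(826 + Z))/7 = ((826 + Z)*(Z + (-527 + Z)*(23 + 2*Z)))/7 = (826 + Z)*(Z + (-527 + Z)*(23 + 2*Z))/7)
g(1796) - 1*(-2832085) = (-1430278 - 862901/7*1796 + (2/7)*1796³ + (622/7)*1796²) - 1*(-2832085) = (-1430278 - 1549770196/7 + (2/7)*5793206336 + (622/7)*3225616) + 2832085 = (-1430278 - 1549770196/7 + 11586412672/7 + 2006333152/7) + 2832085 = 12032963682/7 + 2832085 = 12052788277/7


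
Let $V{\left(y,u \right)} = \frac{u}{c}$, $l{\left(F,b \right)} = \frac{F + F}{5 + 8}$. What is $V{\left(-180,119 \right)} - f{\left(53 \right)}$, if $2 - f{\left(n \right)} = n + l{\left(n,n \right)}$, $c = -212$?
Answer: $\frac{161481}{2756} \approx 58.593$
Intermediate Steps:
$l{\left(F,b \right)} = \frac{2 F}{13}$
$V{\left(y,u \right)} = - \frac{u}{212}$ ($V{\left(y,u \right)} = \frac{u}{-212} = u \left(- \frac{1}{212}\right) = - \frac{u}{212}$)
$f{\left(n \right)} = 2 - \frac{15 n}{13}$ ($f{\left(n \right)} = 2 - \left(n + \frac{2 n}{13}\right) = 2 - \frac{15 n}{13}$)
$V{\left(-180,119 \right)} - f{\left(53 \right)} = \left(- \frac{1}{212}\right) 119 - \left(2 - \frac{795}{13}\right) = - \frac{119}{212} - \left(2 - \frac{795}{13}\right) = - \frac{119}{212} - - \frac{769}{13} = - \frac{119}{212} + \frac{769}{13} = \frac{161481}{2756}$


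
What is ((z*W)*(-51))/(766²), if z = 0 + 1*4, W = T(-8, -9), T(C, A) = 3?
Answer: -153/146689 ≈ -0.0010430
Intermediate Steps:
W = 3
z = 4 (z = 0 + 4 = 4)
((z*W)*(-51))/(766²) = ((4*3)*(-51))/(766²) = (12*(-51))/586756 = -612*1/586756 = -153/146689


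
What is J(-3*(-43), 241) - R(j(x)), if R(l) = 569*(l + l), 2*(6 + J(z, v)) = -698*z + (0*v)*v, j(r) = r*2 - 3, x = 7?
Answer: -57545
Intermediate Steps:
j(r) = -3 + 2*r (j(r) = 2*r - 3 = -3 + 2*r)
J(z, v) = -6 - 349*z (J(z, v) = -6 + (-698*z + (0*v)*v)/2 = -6 + (-698*z + 0*v)/2 = -6 + (-698*z + 0)/2 = -6 + (-698*z)/2 = -6 - 349*z)
R(l) = 1138*l (R(l) = 569*(2*l) = 1138*l)
J(-3*(-43), 241) - R(j(x)) = (-6 - (-1047)*(-43)) - 1138*(-3 + 2*7) = (-6 - 349*129) - 1138*(-3 + 14) = (-6 - 45021) - 1138*11 = -45027 - 1*12518 = -45027 - 12518 = -57545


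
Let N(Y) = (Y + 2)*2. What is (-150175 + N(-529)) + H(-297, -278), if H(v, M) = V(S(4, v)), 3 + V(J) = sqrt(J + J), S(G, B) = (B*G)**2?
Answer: -151232 + 1188*sqrt(2) ≈ -1.4955e+5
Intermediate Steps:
N(Y) = 4 + 2*Y (N(Y) = (2 + Y)*2 = 4 + 2*Y)
S(G, B) = B**2*G**2
V(J) = -3 + sqrt(2)*sqrt(J) (V(J) = -3 + sqrt(J + J) = -3 + sqrt(2*J) = -3 + sqrt(2)*sqrt(J))
H(v, M) = -3 + 4*sqrt(2)*sqrt(v**2) (H(v, M) = -3 + sqrt(2)*sqrt(v**2*4**2) = -3 + sqrt(2)*sqrt(v**2*16) = -3 + sqrt(2)*sqrt(16*v**2) = -3 + sqrt(2)*(4*sqrt(v**2)) = -3 + 4*sqrt(2)*sqrt(v**2))
(-150175 + N(-529)) + H(-297, -278) = (-150175 + (4 + 2*(-529))) + (-3 + 4*sqrt(2)*sqrt((-297)**2)) = (-150175 + (4 - 1058)) + (-3 + 4*sqrt(2)*sqrt(88209)) = (-150175 - 1054) + (-3 + 4*sqrt(2)*297) = -151229 + (-3 + 1188*sqrt(2)) = -151232 + 1188*sqrt(2)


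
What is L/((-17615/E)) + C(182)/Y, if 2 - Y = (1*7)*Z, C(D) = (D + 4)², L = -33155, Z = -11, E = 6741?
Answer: 3653147817/278317 ≈ 13126.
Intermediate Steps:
C(D) = (4 + D)²
Y = 79 (Y = 2 - 1*7*(-11) = 2 - 7*(-11) = 2 - 1*(-77) = 2 + 77 = 79)
L/((-17615/E)) + C(182)/Y = -33155/((-17615/6741)) + (4 + 182)²/79 = -33155/((-17615*1/6741)) + 186²*(1/79) = -33155/(-17615/6741) + 34596*(1/79) = -33155*(-6741/17615) + 34596/79 = 44699571/3523 + 34596/79 = 3653147817/278317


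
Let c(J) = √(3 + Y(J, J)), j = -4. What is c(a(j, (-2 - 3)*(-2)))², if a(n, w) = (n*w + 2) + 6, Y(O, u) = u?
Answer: -29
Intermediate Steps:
a(n, w) = 8 + n*w (a(n, w) = (2 + n*w) + 6 = 8 + n*w)
c(J) = √(3 + J)
c(a(j, (-2 - 3)*(-2)))² = (√(3 + (8 - 4*(-2 - 3)*(-2))))² = (√(3 + (8 - (-20)*(-2))))² = (√(3 + (8 - 4*10)))² = (√(3 + (8 - 40)))² = (√(3 - 32))² = (√(-29))² = (I*√29)² = -29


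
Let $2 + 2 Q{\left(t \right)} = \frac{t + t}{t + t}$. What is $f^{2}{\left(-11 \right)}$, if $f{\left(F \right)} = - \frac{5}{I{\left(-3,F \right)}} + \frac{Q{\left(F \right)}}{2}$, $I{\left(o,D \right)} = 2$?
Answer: $\frac{121}{16} \approx 7.5625$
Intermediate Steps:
$Q{\left(t \right)} = - \frac{1}{2}$ ($Q{\left(t \right)} = -1 + \frac{\left(t + t\right) \frac{1}{t + t}}{2} = -1 + \frac{2 t \frac{1}{2 t}}{2} = -1 + \frac{1}{2} \cdot 1 = -1 + \frac{1}{2} = - \frac{1}{2}$)
$f{\left(F \right)} = - \frac{11}{4}$ ($f{\left(F \right)} = - \frac{5}{2} - \frac{1}{2 \cdot 2} = \left(-5\right) \frac{1}{2} - \frac{1}{4} = - \frac{5}{2} - \frac{1}{4} = - \frac{11}{4}$)
$f^{2}{\left(-11 \right)} = \left(- \frac{11}{4}\right)^{2} = \frac{121}{16}$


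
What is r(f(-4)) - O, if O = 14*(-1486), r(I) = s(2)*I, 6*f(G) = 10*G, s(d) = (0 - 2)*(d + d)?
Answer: 62572/3 ≈ 20857.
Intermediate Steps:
s(d) = -4*d
f(G) = 5*G/3 (f(G) = (10*G)/6 = 5*G/3)
r(I) = -8*I (r(I) = (-4*2)*I = -8*I)
O = -20804
r(f(-4)) - O = -40*(-4)/3 - 1*(-20804) = -8*(-20/3) + 20804 = 160/3 + 20804 = 62572/3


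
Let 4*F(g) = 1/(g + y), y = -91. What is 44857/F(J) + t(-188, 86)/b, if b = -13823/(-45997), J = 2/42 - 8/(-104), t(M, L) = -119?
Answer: -61533600854935/3773679 ≈ -1.6306e+7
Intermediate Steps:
J = 34/273 (J = 2*(1/42) - 8*(-1/104) = 1/21 + 1/13 = 34/273 ≈ 0.12454)
F(g) = 1/(4*(-91 + g)) (F(g) = 1/(4*(g - 91)) = 1/(4*(-91 + g)))
b = 13823/45997 (b = -13823*(-1/45997) = 13823/45997 ≈ 0.30052)
44857/F(J) + t(-188, 86)/b = 44857/((1/(4*(-91 + 34/273)))) - 119/13823/45997 = 44857/((1/(4*(-24809/273)))) - 119*45997/13823 = 44857/(((1/4)*(-273/24809))) - 5473643/13823 = 44857/(-273/99236) - 5473643/13823 = 44857*(-99236/273) - 5473643/13823 = -4451429252/273 - 5473643/13823 = -61533600854935/3773679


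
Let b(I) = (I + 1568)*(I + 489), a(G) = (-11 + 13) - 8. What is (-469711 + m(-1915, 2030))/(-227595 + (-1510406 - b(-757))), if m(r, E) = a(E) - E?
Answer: 471747/1520653 ≈ 0.31023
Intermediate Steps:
a(G) = -6 (a(G) = 2 - 8 = -6)
b(I) = (489 + I)*(1568 + I) (b(I) = (1568 + I)*(489 + I) = (489 + I)*(1568 + I))
m(r, E) = -6 - E
(-469711 + m(-1915, 2030))/(-227595 + (-1510406 - b(-757))) = (-469711 + (-6 - 1*2030))/(-227595 + (-1510406 - (766752 + (-757)**2 + 2057*(-757)))) = (-469711 + (-6 - 2030))/(-227595 + (-1510406 - (766752 + 573049 - 1557149))) = (-469711 - 2036)/(-227595 + (-1510406 - 1*(-217348))) = -471747/(-227595 + (-1510406 + 217348)) = -471747/(-227595 - 1293058) = -471747/(-1520653) = -471747*(-1/1520653) = 471747/1520653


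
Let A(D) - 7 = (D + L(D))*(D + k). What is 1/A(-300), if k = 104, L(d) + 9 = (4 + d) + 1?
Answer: 1/118391 ≈ 8.4466e-6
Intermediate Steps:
L(d) = -4 + d (L(d) = -9 + ((4 + d) + 1) = -9 + (5 + d) = -4 + d)
A(D) = 7 + (-4 + 2*D)*(104 + D) (A(D) = 7 + (D + (-4 + D))*(D + 104) = 7 + (-4 + 2*D)*(104 + D))
1/A(-300) = 1/(-409 + 2*(-300)**2 + 204*(-300)) = 1/(-409 + 2*90000 - 61200) = 1/(-409 + 180000 - 61200) = 1/118391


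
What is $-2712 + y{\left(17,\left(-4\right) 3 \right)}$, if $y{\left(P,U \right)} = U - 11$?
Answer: $-2735$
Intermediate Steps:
$y{\left(P,U \right)} = -11 + U$
$-2712 + y{\left(17,\left(-4\right) 3 \right)} = -2712 - 23 = -2735$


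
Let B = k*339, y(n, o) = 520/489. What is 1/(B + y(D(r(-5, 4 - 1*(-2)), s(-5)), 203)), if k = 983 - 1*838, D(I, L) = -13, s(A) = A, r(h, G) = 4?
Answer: 489/24037315 ≈ 2.0343e-5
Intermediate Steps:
y(n, o) = 520/489 (y(n, o) = 520*(1/489) = 520/489)
k = 145 (k = 983 - 838 = 145)
B = 49155 (B = 145*339 = 49155)
1/(B + y(D(r(-5, 4 - 1*(-2)), s(-5)), 203)) = 1/(49155 + 520/489) = 1/(24037315/489) = 489/24037315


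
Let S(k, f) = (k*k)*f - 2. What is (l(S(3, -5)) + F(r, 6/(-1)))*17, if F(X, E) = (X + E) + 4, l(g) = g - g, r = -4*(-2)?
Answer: 102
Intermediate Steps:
r = 8
S(k, f) = -2 + f*k² (S(k, f) = k²*f - 2 = f*k² - 2 = -2 + f*k²)
l(g) = 0
F(X, E) = 4 + E + X (F(X, E) = (E + X) + 4 = 4 + E + X)
(l(S(3, -5)) + F(r, 6/(-1)))*17 = (0 + (4 + 6/(-1) + 8))*17 = (0 + (4 + 6*(-1) + 8))*17 = (0 + (4 - 6 + 8))*17 = (0 + 6)*17 = 6*17 = 102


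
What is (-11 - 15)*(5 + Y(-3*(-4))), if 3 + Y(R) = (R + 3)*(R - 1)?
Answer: -4342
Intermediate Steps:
Y(R) = -3 + (-1 + R)*(3 + R) (Y(R) = -3 + (R + 3)*(R - 1) = -3 + (3 + R)*(-1 + R) = -3 + (-1 + R)*(3 + R))
(-11 - 15)*(5 + Y(-3*(-4))) = (-11 - 15)*(5 + (-6 + (-3*(-4))² + 2*(-3*(-4)))) = -26*(5 + (-6 + 12² + 2*12)) = -26*(5 + (-6 + 144 + 24)) = -26*(5 + 162) = -26*167 = -4342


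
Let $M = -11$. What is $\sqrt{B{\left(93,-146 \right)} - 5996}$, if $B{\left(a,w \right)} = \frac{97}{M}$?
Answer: $\frac{i \sqrt{726583}}{11} \approx 77.491 i$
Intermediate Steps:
$B{\left(a,w \right)} = - \frac{97}{11}$ ($B{\left(a,w \right)} = \frac{97}{-11} = 97 \left(- \frac{1}{11}\right) = - \frac{97}{11}$)
$\sqrt{B{\left(93,-146 \right)} - 5996} = \sqrt{- \frac{97}{11} - 5996} = \sqrt{- \frac{66053}{11}} = \frac{i \sqrt{726583}}{11}$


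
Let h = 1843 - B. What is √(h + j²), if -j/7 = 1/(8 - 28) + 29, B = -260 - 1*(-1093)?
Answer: √16830809/20 ≈ 205.13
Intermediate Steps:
B = 833 (B = -260 + 1093 = 833)
j = -4053/20 (j = -7*(1/(8 - 28) + 29) = -7*(1/(-20) + 29) = -7*(-1/20 + 29) = -7*579/20 = -4053/20 ≈ -202.65)
h = 1010 (h = 1843 - 1*833 = 1843 - 833 = 1010)
√(h + j²) = √(1010 + (-4053/20)²) = √(1010 + 16426809/400) = √(16830809/400) = √16830809/20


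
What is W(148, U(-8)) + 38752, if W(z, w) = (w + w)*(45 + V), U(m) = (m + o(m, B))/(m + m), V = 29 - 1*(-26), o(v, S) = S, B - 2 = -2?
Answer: 38852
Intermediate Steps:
B = 0 (B = 2 - 2 = 0)
V = 55 (V = 29 + 26 = 55)
U(m) = ½ (U(m) = (m + 0)/(m + m) = m/((2*m)) = m*(1/(2*m)) = ½)
W(z, w) = 200*w (W(z, w) = (w + w)*(45 + 55) = (2*w)*100 = 200*w)
W(148, U(-8)) + 38752 = 200*(½) + 38752 = 100 + 38752 = 38852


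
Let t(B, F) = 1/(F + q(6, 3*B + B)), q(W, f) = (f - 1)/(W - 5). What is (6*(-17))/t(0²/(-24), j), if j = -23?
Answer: 2448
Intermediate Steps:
q(W, f) = (-1 + f)/(-5 + W)
t(B, F) = 1/(-1 + F + 4*B) (t(B, F) = 1/(F + (-1 + (3*B + B))/(-5 + 6)) = 1/(F + (-1 + 4*B)/1) = 1/(F + 1*(-1 + 4*B)) = 1/(F + (-1 + 4*B)) = 1/(-1 + F + 4*B))
(6*(-17))/t(0²/(-24), j) = (6*(-17))/(1/(-1 - 23 + 4*(0²/(-24)))) = -102/(1/(-1 - 23 + 4*(0*(-1/24)))) = -102/(1/(-1 - 23 + 4*0)) = -102/(1/(-1 - 23 + 0)) = -102/(1/(-24)) = -102/(-1/24) = -102*(-24) = 2448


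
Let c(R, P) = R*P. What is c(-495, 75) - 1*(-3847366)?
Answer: 3810241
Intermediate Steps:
c(R, P) = P*R
c(-495, 75) - 1*(-3847366) = 75*(-495) - 1*(-3847366) = -37125 + 3847366 = 3810241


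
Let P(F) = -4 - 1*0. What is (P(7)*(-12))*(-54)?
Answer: -2592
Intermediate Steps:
P(F) = -4 (P(F) = -4 + 0 = -4)
(P(7)*(-12))*(-54) = -4*(-12)*(-54) = 48*(-54) = -2592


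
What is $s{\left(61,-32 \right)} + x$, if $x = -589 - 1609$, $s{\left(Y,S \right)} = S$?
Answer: $-2230$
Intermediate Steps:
$x = -2198$ ($x = -589 - 1609 = -2198$)
$s{\left(61,-32 \right)} + x = -32 - 2198 = -2230$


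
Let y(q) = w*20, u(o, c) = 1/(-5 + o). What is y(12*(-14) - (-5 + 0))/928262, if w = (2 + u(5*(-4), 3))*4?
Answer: 392/2320655 ≈ 0.00016892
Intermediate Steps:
w = 196/25 (w = (2 + 1/(-5 + 5*(-4)))*4 = (2 + 1/(-5 - 20))*4 = (2 + 1/(-25))*4 = (2 - 1/25)*4 = (49/25)*4 = 196/25 ≈ 7.8400)
y(q) = 784/5 (y(q) = (196/25)*20 = 784/5)
y(12*(-14) - (-5 + 0))/928262 = (784/5)/928262 = (784/5)*(1/928262) = 392/2320655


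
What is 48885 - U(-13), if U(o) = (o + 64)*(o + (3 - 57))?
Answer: 52302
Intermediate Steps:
U(o) = (-54 + o)*(64 + o) (U(o) = (64 + o)*(o - 54) = (64 + o)*(-54 + o) = (-54 + o)*(64 + o))
48885 - U(-13) = 48885 - (-3456 + (-13)**2 + 10*(-13)) = 48885 - (-3456 + 169 - 130) = 48885 - 1*(-3417) = 48885 + 3417 = 52302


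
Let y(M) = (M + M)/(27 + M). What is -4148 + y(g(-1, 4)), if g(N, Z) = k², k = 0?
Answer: -4148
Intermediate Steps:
g(N, Z) = 0 (g(N, Z) = 0² = 0)
y(M) = 2*M/(27 + M) (y(M) = (2*M)/(27 + M) = 2*M/(27 + M))
-4148 + y(g(-1, 4)) = -4148 + 2*0/(27 + 0) = -4148 + 2*0/27 = -4148 + 2*0*(1/27) = -4148 + 0 = -4148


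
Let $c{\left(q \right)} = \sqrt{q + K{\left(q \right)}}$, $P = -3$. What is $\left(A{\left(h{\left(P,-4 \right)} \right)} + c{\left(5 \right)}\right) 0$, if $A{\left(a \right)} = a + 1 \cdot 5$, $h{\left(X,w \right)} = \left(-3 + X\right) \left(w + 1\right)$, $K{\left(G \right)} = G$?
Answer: $0$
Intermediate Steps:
$h{\left(X,w \right)} = \left(1 + w\right) \left(-3 + X\right)$ ($h{\left(X,w \right)} = \left(-3 + X\right) \left(1 + w\right) = \left(1 + w\right) \left(-3 + X\right)$)
$A{\left(a \right)} = 5 + a$ ($A{\left(a \right)} = a + 5 = 5 + a$)
$c{\left(q \right)} = \sqrt{2} \sqrt{q}$ ($c{\left(q \right)} = \sqrt{q + q} = \sqrt{2 q} = \sqrt{2} \sqrt{q}$)
$\left(A{\left(h{\left(P,-4 \right)} \right)} + c{\left(5 \right)}\right) 0 = \left(\left(5 - -18\right) + \sqrt{2} \sqrt{5}\right) 0 = \left(\left(5 + \left(-3 - 3 + 12 + 12\right)\right) + \sqrt{10}\right) 0 = \left(\left(5 + 18\right) + \sqrt{10}\right) 0 = \left(23 + \sqrt{10}\right) 0 = 0$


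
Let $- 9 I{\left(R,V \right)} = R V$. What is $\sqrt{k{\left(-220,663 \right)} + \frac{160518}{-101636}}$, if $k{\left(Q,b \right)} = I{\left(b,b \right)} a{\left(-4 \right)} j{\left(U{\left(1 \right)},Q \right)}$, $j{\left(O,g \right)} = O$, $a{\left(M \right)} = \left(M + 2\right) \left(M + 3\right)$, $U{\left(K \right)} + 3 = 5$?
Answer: $\frac{i \sqrt{504525576542998}}{50818} \approx 442.0 i$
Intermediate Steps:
$U{\left(K \right)} = 2$ ($U{\left(K \right)} = -3 + 5 = 2$)
$a{\left(M \right)} = \left(2 + M\right) \left(3 + M\right)$
$I{\left(R,V \right)} = - \frac{R V}{9}$
$k{\left(Q,b \right)} = - \frac{4 b^{2}}{9}$ ($k{\left(Q,b \right)} = - \frac{b b}{9} \left(6 + \left(-4\right)^{2} + 5 \left(-4\right)\right) 2 = - \frac{b^{2}}{9} \left(6 + 16 - 20\right) 2 = - \frac{b^{2}}{9} \cdot 2 \cdot 2 = - \frac{2 b^{2}}{9} \cdot 2 = - \frac{4 b^{2}}{9}$)
$\sqrt{k{\left(-220,663 \right)} + \frac{160518}{-101636}} = \sqrt{- \frac{4 \cdot 663^{2}}{9} + \frac{160518}{-101636}} = \sqrt{\left(- \frac{4}{9}\right) 439569 + 160518 \left(- \frac{1}{101636}\right)} = \sqrt{-195364 - \frac{80259}{50818}} = \sqrt{- \frac{9928088011}{50818}} = \frac{i \sqrt{504525576542998}}{50818}$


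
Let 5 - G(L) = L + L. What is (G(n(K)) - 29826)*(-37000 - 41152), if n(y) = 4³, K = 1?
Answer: 2340574248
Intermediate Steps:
n(y) = 64
G(L) = 5 - 2*L (G(L) = 5 - (L + L) = 5 - 2*L)
(G(n(K)) - 29826)*(-37000 - 41152) = ((5 - 2*64) - 29826)*(-37000 - 41152) = ((5 - 128) - 29826)*(-78152) = (-123 - 29826)*(-78152) = -29949*(-78152) = 2340574248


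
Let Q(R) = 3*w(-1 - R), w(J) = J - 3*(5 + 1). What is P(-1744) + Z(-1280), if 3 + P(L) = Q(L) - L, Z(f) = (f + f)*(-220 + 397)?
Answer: -446204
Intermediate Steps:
Z(f) = 354*f (Z(f) = (2*f)*177 = 354*f)
w(J) = -18 + J (w(J) = J - 3*6 = J - 18 = -18 + J)
Q(R) = -57 - 3*R (Q(R) = 3*(-18 + (-1 - R)) = 3*(-19 - R) = -57 - 3*R)
P(L) = -60 - 4*L (P(L) = -3 + ((-57 - 3*L) - L) = -3 + (-57 - 4*L) = -60 - 4*L)
P(-1744) + Z(-1280) = (-60 - 4*(-1744)) + 354*(-1280) = (-60 + 6976) - 453120 = 6916 - 453120 = -446204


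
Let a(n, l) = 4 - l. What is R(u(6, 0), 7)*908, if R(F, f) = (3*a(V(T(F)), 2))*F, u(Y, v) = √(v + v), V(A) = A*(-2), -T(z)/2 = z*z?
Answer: 0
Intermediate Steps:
T(z) = -2*z² (T(z) = -2*z*z = -2*z²)
V(A) = -2*A
u(Y, v) = √2*√v (u(Y, v) = √(2*v) = √2*√v)
R(F, f) = 6*F (R(F, f) = (3*(4 - 1*2))*F = (3*(4 - 2))*F = (3*2)*F = 6*F)
R(u(6, 0), 7)*908 = (6*(√2*√0))*908 = (6*(√2*0))*908 = (6*0)*908 = 0*908 = 0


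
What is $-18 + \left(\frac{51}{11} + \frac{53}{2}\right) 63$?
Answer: $\frac{42759}{22} \approx 1943.6$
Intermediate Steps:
$-18 + \left(\frac{51}{11} + \frac{53}{2}\right) 63 = -18 + \frac{685}{22} \cdot 63 = -18 + \frac{43155}{22} = \frac{42759}{22}$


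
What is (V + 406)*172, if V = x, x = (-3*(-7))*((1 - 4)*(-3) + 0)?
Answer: 102340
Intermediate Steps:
x = 189 (x = 21*(-3*(-3) + 0) = 21*(9 + 0) = 21*9 = 189)
V = 189
(V + 406)*172 = (189 + 406)*172 = 595*172 = 102340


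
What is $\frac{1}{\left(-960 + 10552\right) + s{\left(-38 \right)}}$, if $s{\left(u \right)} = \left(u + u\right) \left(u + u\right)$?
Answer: $\frac{1}{15368} \approx 6.507 \cdot 10^{-5}$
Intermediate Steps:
$s{\left(u \right)} = 4 u^{2}$ ($s{\left(u \right)} = 2 u 2 u = 4 u^{2}$)
$\frac{1}{\left(-960 + 10552\right) + s{\left(-38 \right)}} = \frac{1}{\left(-960 + 10552\right) + 4 \left(-38\right)^{2}} = \frac{1}{9592 + 4 \cdot 1444} = \frac{1}{9592 + 5776} = \frac{1}{15368}$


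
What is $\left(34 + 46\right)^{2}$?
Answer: $6400$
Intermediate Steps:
$\left(34 + 46\right)^{2} = 80^{2} = 6400$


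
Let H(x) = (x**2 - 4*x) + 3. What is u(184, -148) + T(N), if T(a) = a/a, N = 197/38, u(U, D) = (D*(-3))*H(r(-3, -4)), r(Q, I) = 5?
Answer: 3553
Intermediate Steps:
H(x) = 3 + x**2 - 4*x
u(U, D) = -24*D (u(U, D) = (D*(-3))*(3 + 5**2 - 4*5) = (-3*D)*(3 + 25 - 20) = -3*D*8 = -24*D)
N = 197/38 (N = 197*(1/38) = 197/38 ≈ 5.1842)
T(a) = 1
u(184, -148) + T(N) = -24*(-148) + 1 = 3552 + 1 = 3553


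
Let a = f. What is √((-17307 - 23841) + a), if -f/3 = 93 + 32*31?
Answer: 19*I*√123 ≈ 210.72*I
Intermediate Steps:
f = -3255 (f = -3*(93 + 32*31) = -3*(93 + 992) = -3*1085 = -3255)
a = -3255
√((-17307 - 23841) + a) = √((-17307 - 23841) - 3255) = √(-41148 - 3255) = √(-44403) = 19*I*√123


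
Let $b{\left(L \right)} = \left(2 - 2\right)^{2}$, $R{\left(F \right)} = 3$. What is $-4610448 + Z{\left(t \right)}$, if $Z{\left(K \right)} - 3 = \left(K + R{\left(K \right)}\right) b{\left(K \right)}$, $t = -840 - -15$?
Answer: $-4610445$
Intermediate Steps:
$t = -825$ ($t = -840 + 15 = -825$)
$b{\left(L \right)} = 0$ ($b{\left(L \right)} = 0^{2} = 0$)
$Z{\left(K \right)} = 3$ ($Z{\left(K \right)} = 3 + \left(K + 3\right) 0 = 3 + \left(3 + K\right) 0 = 3 + 0 = 3$)
$-4610448 + Z{\left(t \right)} = -4610448 + 3 = -4610445$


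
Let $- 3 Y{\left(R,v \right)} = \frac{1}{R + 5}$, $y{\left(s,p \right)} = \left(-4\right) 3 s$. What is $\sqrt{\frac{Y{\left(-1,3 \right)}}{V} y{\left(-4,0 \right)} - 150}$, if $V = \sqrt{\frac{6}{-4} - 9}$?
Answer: $\frac{\sqrt{-66150 + 84 i \sqrt{42}}}{21} \approx 0.050395 + 12.248 i$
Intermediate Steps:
$V = \frac{i \sqrt{42}}{2}$ ($V = \sqrt{6 \left(- \frac{1}{4}\right) - 9} = \sqrt{- \frac{3}{2} - 9} = \sqrt{- \frac{21}{2}} = \frac{i \sqrt{42}}{2} \approx 3.2404 i$)
$y{\left(s,p \right)} = - 12 s$
$Y{\left(R,v \right)} = - \frac{1}{3 \left(5 + R\right)}$ ($Y{\left(R,v \right)} = - \frac{1}{3 \left(R + 5\right)} = - \frac{1}{3 \left(5 + R\right)}$)
$\sqrt{\frac{Y{\left(-1,3 \right)}}{V} y{\left(-4,0 \right)} - 150} = \sqrt{\frac{\left(-1\right) \frac{1}{15 + 3 \left(-1\right)}}{\frac{1}{2} i \sqrt{42}} \left(\left(-12\right) \left(-4\right)\right) - 150} = \sqrt{- \frac{1}{15 - 3} \left(- \frac{i \sqrt{42}}{21}\right) 48 - 150} = \sqrt{- \frac{1}{12} \left(- \frac{i \sqrt{42}}{21}\right) 48 - 150} = \sqrt{\left(-1\right) \frac{1}{12} \left(- \frac{i \sqrt{42}}{21}\right) 48 - 150} = \sqrt{- \frac{\left(- \frac{1}{21}\right) i \sqrt{42}}{12} \cdot 48 - 150} = \sqrt{\frac{i \sqrt{42}}{252} \cdot 48 - 150} = \sqrt{\frac{4 i \sqrt{42}}{21} - 150} = \sqrt{-150 + \frac{4 i \sqrt{42}}{21}}$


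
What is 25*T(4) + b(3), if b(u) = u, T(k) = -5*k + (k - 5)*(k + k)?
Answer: -697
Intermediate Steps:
T(k) = -5*k + 2*k*(-5 + k) (T(k) = -5*k + (-5 + k)*(2*k) = -5*k + 2*k*(-5 + k))
25*T(4) + b(3) = 25*(4*(-15 + 2*4)) + 3 = 25*(4*(-15 + 8)) + 3 = 25*(4*(-7)) + 3 = 25*(-28) + 3 = -700 + 3 = -697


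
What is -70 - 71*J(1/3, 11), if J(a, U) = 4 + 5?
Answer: -709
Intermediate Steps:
J(a, U) = 9
-70 - 71*J(1/3, 11) = -70 - 71*9 = -70 - 639 = -709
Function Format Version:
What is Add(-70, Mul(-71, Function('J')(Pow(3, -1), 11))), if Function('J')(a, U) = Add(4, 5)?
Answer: -709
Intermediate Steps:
Function('J')(a, U) = 9
Add(-70, Mul(-71, Function('J')(Pow(3, -1), 11))) = Add(-70, Mul(-71, 9)) = Add(-70, -639) = -709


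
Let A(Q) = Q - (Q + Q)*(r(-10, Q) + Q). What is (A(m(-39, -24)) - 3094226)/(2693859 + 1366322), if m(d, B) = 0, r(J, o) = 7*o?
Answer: -3094226/4060181 ≈ -0.76209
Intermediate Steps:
A(Q) = Q - 16*Q² (A(Q) = Q - (Q + Q)*(7*Q + Q) = Q - 2*Q*8*Q = Q - 16*Q²)
(A(m(-39, -24)) - 3094226)/(2693859 + 1366322) = (0*(1 - 16*0) - 3094226)/(2693859 + 1366322) = (0*(1 + 0) - 3094226)/4060181 = (0*1 - 3094226)*(1/4060181) = (0 - 3094226)*(1/4060181) = -3094226*1/4060181 = -3094226/4060181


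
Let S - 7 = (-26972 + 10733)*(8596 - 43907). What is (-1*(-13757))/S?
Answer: 13757/573415336 ≈ 2.3991e-5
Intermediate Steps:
S = 573415336 (S = 7 + (-26972 + 10733)*(8596 - 43907) = 7 - 16239*(-35311) = 7 + 573415329 = 573415336)
(-1*(-13757))/S = -1*(-13757)/573415336 = 13757*(1/573415336) = 13757/573415336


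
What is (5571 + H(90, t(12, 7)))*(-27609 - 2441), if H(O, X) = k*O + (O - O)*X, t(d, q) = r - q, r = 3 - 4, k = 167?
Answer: -619060050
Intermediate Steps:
r = -1
t(d, q) = -1 - q
H(O, X) = 167*O (H(O, X) = 167*O + (O - O)*X = 167*O + 0*X = 167*O + 0 = 167*O)
(5571 + H(90, t(12, 7)))*(-27609 - 2441) = (5571 + 167*90)*(-27609 - 2441) = (5571 + 15030)*(-30050) = 20601*(-30050) = -619060050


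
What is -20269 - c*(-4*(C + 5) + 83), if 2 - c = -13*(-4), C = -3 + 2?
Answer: -16919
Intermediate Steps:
C = -1
c = -50 (c = 2 - (-13)*(-4) = 2 - 1*52 = 2 - 52 = -50)
-20269 - c*(-4*(C + 5) + 83) = -20269 - (-50)*(-4*(-1 + 5) + 83) = -20269 - (-50)*(-4*4 + 83) = -20269 - (-50)*(-16 + 83) = -20269 - (-50)*67 = -20269 - 1*(-3350) = -20269 + 3350 = -16919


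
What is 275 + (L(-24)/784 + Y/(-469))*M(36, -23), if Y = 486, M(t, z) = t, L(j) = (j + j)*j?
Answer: 954017/3283 ≈ 290.59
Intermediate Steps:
L(j) = 2*j² (L(j) = (2*j)*j = 2*j²)
275 + (L(-24)/784 + Y/(-469))*M(36, -23) = 275 + ((2*(-24)²)/784 + 486/(-469))*36 = 275 + ((2*576)*(1/784) + 486*(-1/469))*36 = 275 + (1152*(1/784) - 486/469)*36 = 275 + (72/49 - 486/469)*36 = 275 + (1422/3283)*36 = 275 + 51192/3283 = 954017/3283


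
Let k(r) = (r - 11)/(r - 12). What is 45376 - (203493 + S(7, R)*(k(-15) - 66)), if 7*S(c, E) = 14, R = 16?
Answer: -4265647/27 ≈ -1.5799e+5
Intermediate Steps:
k(r) = (-11 + r)/(-12 + r)
S(c, E) = 2 (S(c, E) = (⅐)*14 = 2)
45376 - (203493 + S(7, R)*(k(-15) - 66)) = 45376 - (203493 + 2*((-11 - 15)/(-12 - 15) - 66)) = 45376 - (203493 + 2*(-26/(-27) - 66)) = 45376 - (203493 + 2*(-1/27*(-26) - 66)) = 45376 - (203493 + 2*(26/27 - 66)) = 45376 - (203493 + 2*(-1756/27)) = 45376 - (203493 - 3512/27) = 45376 - 1*5490799/27 = 45376 - 5490799/27 = -4265647/27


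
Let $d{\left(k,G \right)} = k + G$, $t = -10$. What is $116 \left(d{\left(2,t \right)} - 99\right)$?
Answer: $-12412$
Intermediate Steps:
$d{\left(k,G \right)} = G + k$
$116 \left(d{\left(2,t \right)} - 99\right) = 116 \left(\left(-10 + 2\right) - 99\right) = 116 \left(-8 - 99\right) = 116 \left(-107\right) = -12412$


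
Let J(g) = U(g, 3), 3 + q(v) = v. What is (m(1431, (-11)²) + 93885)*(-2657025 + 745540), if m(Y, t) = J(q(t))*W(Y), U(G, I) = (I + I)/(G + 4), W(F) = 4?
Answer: -10947068860545/61 ≈ -1.7946e+11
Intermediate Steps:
q(v) = -3 + v
U(G, I) = 2*I/(4 + G) (U(G, I) = (2*I)/(4 + G) = 2*I/(4 + G))
J(g) = 6/(4 + g) (J(g) = 2*3/(4 + g) = 6/(4 + g))
m(Y, t) = 24/(1 + t) (m(Y, t) = (6/(4 + (-3 + t)))*4 = (6/(1 + t))*4 = 24/(1 + t))
(m(1431, (-11)²) + 93885)*(-2657025 + 745540) = (24/(1 + (-11)²) + 93885)*(-2657025 + 745540) = (24/(1 + 121) + 93885)*(-1911485) = (24/122 + 93885)*(-1911485) = (24*(1/122) + 93885)*(-1911485) = (12/61 + 93885)*(-1911485) = (5726997/61)*(-1911485) = -10947068860545/61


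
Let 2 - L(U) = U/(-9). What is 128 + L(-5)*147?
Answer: 1021/3 ≈ 340.33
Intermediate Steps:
L(U) = 2 + U/9 (L(U) = 2 - U/(-9) = 2 - U*(-1)/9 = 2 - (-1)*U/9 = 2 + U/9)
128 + L(-5)*147 = 128 + (2 + (⅑)*(-5))*147 = 128 + (2 - 5/9)*147 = 128 + (13/9)*147 = 128 + 637/3 = 1021/3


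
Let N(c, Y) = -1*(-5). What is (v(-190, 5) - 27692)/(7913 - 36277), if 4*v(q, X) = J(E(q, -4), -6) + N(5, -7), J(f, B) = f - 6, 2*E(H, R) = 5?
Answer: 221533/226912 ≈ 0.97629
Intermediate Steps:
E(H, R) = 5/2 (E(H, R) = (½)*5 = 5/2)
J(f, B) = -6 + f
N(c, Y) = 5
v(q, X) = 3/8 (v(q, X) = ((-6 + 5/2) + 5)/4 = (-7/2 + 5)/4 = (¼)*(3/2) = 3/8)
(v(-190, 5) - 27692)/(7913 - 36277) = (3/8 - 27692)/(7913 - 36277) = -221533/8/(-28364) = -221533/8*(-1/28364) = 221533/226912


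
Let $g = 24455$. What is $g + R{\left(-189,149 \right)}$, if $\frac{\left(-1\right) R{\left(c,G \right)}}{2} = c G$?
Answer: $80777$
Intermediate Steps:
$R{\left(c,G \right)} = - 2 G c$ ($R{\left(c,G \right)} = - 2 c G = - 2 G c$)
$g + R{\left(-189,149 \right)} = 24455 - 298 \left(-189\right) = 24455 + 56322 = 80777$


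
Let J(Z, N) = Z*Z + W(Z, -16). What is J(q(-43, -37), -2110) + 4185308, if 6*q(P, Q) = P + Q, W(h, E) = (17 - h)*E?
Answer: 37665004/9 ≈ 4.1850e+6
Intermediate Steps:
W(h, E) = E*(17 - h)
q(P, Q) = P/6 + Q/6 (q(P, Q) = (P + Q)/6 = P/6 + Q/6)
J(Z, N) = -272 + Z² + 16*Z (J(Z, N) = Z*Z - 16*(17 - Z) = Z² + (-272 + 16*Z) = -272 + Z² + 16*Z)
J(q(-43, -37), -2110) + 4185308 = (-272 + ((⅙)*(-43) + (⅙)*(-37))² + 16*((⅙)*(-43) + (⅙)*(-37))) + 4185308 = (-272 + (-43/6 - 37/6)² + 16*(-43/6 - 37/6)) + 4185308 = (-272 + (-40/3)² + 16*(-40/3)) + 4185308 = (-272 + 1600/9 - 640/3) + 4185308 = -2768/9 + 4185308 = 37665004/9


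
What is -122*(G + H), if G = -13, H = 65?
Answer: -6344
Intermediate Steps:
-122*(G + H) = -122*(-13 + 65) = -122*52 = -6344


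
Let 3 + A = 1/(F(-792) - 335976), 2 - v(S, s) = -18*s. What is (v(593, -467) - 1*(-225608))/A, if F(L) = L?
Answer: -73147356672/1010305 ≈ -72401.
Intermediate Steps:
v(S, s) = 2 + 18*s (v(S, s) = 2 - (-18)*s = 2 + 18*s)
A = -1010305/336768 (A = -3 + 1/(-792 - 335976) = -3 + 1/(-336768) = -3 - 1/336768 = -1010305/336768 ≈ -3.0000)
(v(593, -467) - 1*(-225608))/A = ((2 + 18*(-467)) - 1*(-225608))/(-1010305/336768) = ((2 - 8406) + 225608)*(-336768/1010305) = (-8404 + 225608)*(-336768/1010305) = 217204*(-336768/1010305) = -73147356672/1010305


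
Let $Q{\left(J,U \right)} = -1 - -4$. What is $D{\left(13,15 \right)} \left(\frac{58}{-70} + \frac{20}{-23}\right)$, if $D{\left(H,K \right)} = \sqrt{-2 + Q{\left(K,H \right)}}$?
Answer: $- \frac{1367}{805} \approx -1.6981$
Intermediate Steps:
$Q{\left(J,U \right)} = 3$ ($Q{\left(J,U \right)} = -1 + 4 = 3$)
$D{\left(H,K \right)} = 1$ ($D{\left(H,K \right)} = \sqrt{-2 + 3} = \sqrt{1} = 1$)
$D{\left(13,15 \right)} \left(\frac{58}{-70} + \frac{20}{-23}\right) = 1 \left(\frac{58}{-70} + \frac{20}{-23}\right) = 1 \left(58 \left(- \frac{1}{70}\right) + 20 \left(- \frac{1}{23}\right)\right) = 1 \left(- \frac{29}{35} - \frac{20}{23}\right) = 1 \left(- \frac{1367}{805}\right) = - \frac{1367}{805}$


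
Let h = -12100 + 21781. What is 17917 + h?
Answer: 27598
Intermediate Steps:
h = 9681
17917 + h = 17917 + 9681 = 27598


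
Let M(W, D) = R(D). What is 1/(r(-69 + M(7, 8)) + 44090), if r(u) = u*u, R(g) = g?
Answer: 1/47811 ≈ 2.0916e-5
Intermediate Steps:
M(W, D) = D
r(u) = u²
1/(r(-69 + M(7, 8)) + 44090) = 1/((-69 + 8)² + 44090) = 1/((-61)² + 44090) = 1/(3721 + 44090) = 1/47811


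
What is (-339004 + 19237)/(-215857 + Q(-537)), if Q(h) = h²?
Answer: -319767/72512 ≈ -4.4099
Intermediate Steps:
(-339004 + 19237)/(-215857 + Q(-537)) = (-339004 + 19237)/(-215857 + (-537)²) = -319767/(-215857 + 288369) = -319767/72512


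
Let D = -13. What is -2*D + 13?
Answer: 39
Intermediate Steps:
-2*D + 13 = -2*(-13) + 13 = 26 + 13 = 39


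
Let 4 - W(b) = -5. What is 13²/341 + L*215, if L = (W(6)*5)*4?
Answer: 13196869/341 ≈ 38701.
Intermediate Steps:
W(b) = 9 (W(b) = 4 - 1*(-5) = 4 + 5 = 9)
L = 180 (L = (9*5)*4 = 45*4 = 180)
13²/341 + L*215 = 13²/341 + 180*215 = 169*(1/341) + 38700 = 169/341 + 38700 = 13196869/341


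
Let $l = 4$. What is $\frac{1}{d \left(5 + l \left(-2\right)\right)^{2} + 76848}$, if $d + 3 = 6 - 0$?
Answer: $\frac{1}{76875} \approx 1.3008 \cdot 10^{-5}$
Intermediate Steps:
$d = 3$ ($d = -3 + \left(6 - 0\right) = -3 + \left(6 + 0\right) = -3 + 6 = 3$)
$\frac{1}{d \left(5 + l \left(-2\right)\right)^{2} + 76848} = \frac{1}{3 \left(5 + 4 \left(-2\right)\right)^{2} + 76848} = \frac{1}{3 \left(5 - 8\right)^{2} + 76848} = \frac{1}{3 \left(-3\right)^{2} + 76848} = \frac{1}{3 \cdot 9 + 76848} = \frac{1}{27 + 76848} = \frac{1}{76875}$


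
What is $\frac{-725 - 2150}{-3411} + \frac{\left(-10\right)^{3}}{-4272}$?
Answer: $\frac{653875}{607158} \approx 1.0769$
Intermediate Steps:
$\frac{-725 - 2150}{-3411} + \frac{\left(-10\right)^{3}}{-4272} = \left(-725 - 2150\right) \left(- \frac{1}{3411}\right) - - \frac{125}{534} = \left(-2875\right) \left(- \frac{1}{3411}\right) + \frac{125}{534} = \frac{2875}{3411} + \frac{125}{534} = \frac{653875}{607158}$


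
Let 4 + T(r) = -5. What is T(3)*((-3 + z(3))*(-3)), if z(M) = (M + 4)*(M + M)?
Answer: 1053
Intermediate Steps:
T(r) = -9 (T(r) = -4 - 5 = -9)
z(M) = 2*M*(4 + M) (z(M) = (4 + M)*(2*M) = 2*M*(4 + M))
T(3)*((-3 + z(3))*(-3)) = -9*(-3 + 2*3*(4 + 3))*(-3) = -9*(-3 + 2*3*7)*(-3) = -9*(-3 + 42)*(-3) = -351*(-3) = -9*(-117) = 1053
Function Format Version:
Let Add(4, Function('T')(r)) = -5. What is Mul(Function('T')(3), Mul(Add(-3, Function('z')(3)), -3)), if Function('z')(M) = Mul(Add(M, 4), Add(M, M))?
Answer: 1053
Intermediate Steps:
Function('T')(r) = -9 (Function('T')(r) = Add(-4, -5) = -9)
Function('z')(M) = Mul(2, M, Add(4, M)) (Function('z')(M) = Mul(Add(4, M), Mul(2, M)) = Mul(2, M, Add(4, M)))
Mul(Function('T')(3), Mul(Add(-3, Function('z')(3)), -3)) = Mul(-9, Mul(Add(-3, Mul(2, 3, Add(4, 3))), -3)) = Mul(-9, Mul(Add(-3, Mul(2, 3, 7)), -3)) = Mul(-9, Mul(Add(-3, 42), -3)) = Mul(-9, Mul(39, -3)) = Mul(-9, -117) = 1053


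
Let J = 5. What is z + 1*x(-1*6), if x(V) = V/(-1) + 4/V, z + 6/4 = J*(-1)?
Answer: -7/6 ≈ -1.1667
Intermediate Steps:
z = -13/2 (z = -3/2 + 5*(-1) = -3/2 - 5 = -13/2 ≈ -6.5000)
x(V) = -V + 4/V (x(V) = V*(-1) + 4/V = -V + 4/V)
z + 1*x(-1*6) = -13/2 + 1*(-(-1)*6 + 4/((-1*6))) = -13/2 + 1*(-1*(-6) + 4/(-6)) = -13/2 + 1*(6 + 4*(-⅙)) = -13/2 + 1*(6 - ⅔) = -13/2 + 1*(16/3) = -13/2 + 16/3 = -7/6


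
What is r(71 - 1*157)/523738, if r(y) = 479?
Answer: 479/523738 ≈ 0.00091458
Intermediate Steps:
r(71 - 1*157)/523738 = 479/523738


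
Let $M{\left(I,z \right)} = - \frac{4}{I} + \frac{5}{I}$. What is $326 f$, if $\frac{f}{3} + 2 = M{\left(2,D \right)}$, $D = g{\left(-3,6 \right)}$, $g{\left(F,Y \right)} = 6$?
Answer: $-1467$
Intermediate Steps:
$D = 6$
$M{\left(I,z \right)} = \frac{1}{I}$
$f = - \frac{9}{2}$ ($f = -6 + \frac{3}{2} = - \frac{9}{2} \approx -4.5$)
$326 f = 326 \left(- \frac{9}{2}\right) = -1467$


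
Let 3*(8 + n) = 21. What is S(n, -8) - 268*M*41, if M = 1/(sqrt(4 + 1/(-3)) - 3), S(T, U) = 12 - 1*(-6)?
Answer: 2*(-5521*sqrt(3) + 9*sqrt(11))/(sqrt(11) - 3*sqrt(3)) ≈ 10144.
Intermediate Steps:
n = -1 (n = -8 + (1/3)*21 = -8 + 7 = -1)
S(T, U) = 18 (S(T, U) = 12 + 6 = 18)
M = 1/(-3 + sqrt(33)/3) (M = 1/(sqrt(4 - 1/3) - 3) = 1/(sqrt(11/3) - 3) = 1/(sqrt(33)/3 - 3) = 1/(-3 + sqrt(33)/3) ≈ -0.92154)
S(n, -8) - 268*M*41 = 18 - 268*sqrt(3)/(sqrt(11) - 3*sqrt(3))*41 = 18 - 10988*sqrt(3)/(sqrt(11) - 3*sqrt(3))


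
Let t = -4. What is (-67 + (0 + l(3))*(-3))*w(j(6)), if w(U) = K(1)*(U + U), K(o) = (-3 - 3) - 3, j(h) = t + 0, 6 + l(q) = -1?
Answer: -3312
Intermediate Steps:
l(q) = -7 (l(q) = -6 - 1 = -7)
j(h) = -4 (j(h) = -4 + 0 = -4)
K(o) = -9 (K(o) = -6 - 3 = -9)
w(U) = -18*U (w(U) = -9*(U + U) = -18*U)
(-67 + (0 + l(3))*(-3))*w(j(6)) = (-67 + (0 - 7)*(-3))*(-18*(-4)) = (-67 - 7*(-3))*72 = (-67 + 21)*72 = -46*72 = -3312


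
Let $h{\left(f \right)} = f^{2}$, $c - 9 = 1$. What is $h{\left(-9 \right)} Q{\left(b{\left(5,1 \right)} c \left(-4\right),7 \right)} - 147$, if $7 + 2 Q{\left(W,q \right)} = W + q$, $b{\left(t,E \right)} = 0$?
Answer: $-147$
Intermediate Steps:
$c = 10$ ($c = 9 + 1 = 10$)
$Q{\left(W,q \right)} = - \frac{7}{2} + \frac{W}{2} + \frac{q}{2}$ ($Q{\left(W,q \right)} = - \frac{7}{2} + \frac{W + q}{2} = - \frac{7}{2} + \left(\frac{W}{2} + \frac{q}{2}\right) = - \frac{7}{2} + \frac{W}{2} + \frac{q}{2}$)
$h{\left(-9 \right)} Q{\left(b{\left(5,1 \right)} c \left(-4\right),7 \right)} - 147 = \left(-9\right)^{2} \left(- \frac{7}{2} + \frac{0 \cdot 10 \left(-4\right)}{2} + \frac{1}{2} \cdot 7\right) - 147 = 81 \left(- \frac{7}{2} + \frac{0 \left(-4\right)}{2} + \frac{7}{2}\right) - 147 = 81 \left(- \frac{7}{2} + \frac{1}{2} \cdot 0 + \frac{7}{2}\right) - 147 = 81 \left(- \frac{7}{2} + 0 + \frac{7}{2}\right) - 147 = 81 \cdot 0 - 147 = 0 - 147 = -147$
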